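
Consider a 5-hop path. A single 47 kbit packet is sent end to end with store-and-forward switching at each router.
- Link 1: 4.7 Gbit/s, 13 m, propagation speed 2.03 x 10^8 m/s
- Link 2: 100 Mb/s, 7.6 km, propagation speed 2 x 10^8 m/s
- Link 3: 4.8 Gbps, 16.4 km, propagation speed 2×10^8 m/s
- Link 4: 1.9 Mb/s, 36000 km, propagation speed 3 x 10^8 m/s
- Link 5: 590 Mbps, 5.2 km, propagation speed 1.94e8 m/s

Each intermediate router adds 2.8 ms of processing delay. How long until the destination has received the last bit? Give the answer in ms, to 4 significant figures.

156.7 ms

L = 47000 bits.
Transmission delays (L/R per hop): 0.01, 0.47, 0.00979167, 24.7368, 0.079661 ms; sum = 25.3063 ms.
Propagation delays (d/s per hop): 6.40394e-05, 0.038, 0.082, 120, 0.0268041 ms; sum = 120.147 ms.
Processing at 4 router(s): 4 × 2.8 ms = 11.2 ms.
End-to-end = 156.7 ms.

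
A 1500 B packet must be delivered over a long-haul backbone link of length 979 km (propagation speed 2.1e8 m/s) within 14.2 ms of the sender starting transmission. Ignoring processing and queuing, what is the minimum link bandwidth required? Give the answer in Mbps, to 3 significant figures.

L = 12000 bits.
Propagation delay = 979000 / 210000000 = 4.6619 ms.
Transmission budget = 14.2 − 4.6619 = 9.5381 ms.
R ≥ L / t_tx = 12000 bits / 0.0095381 s = 1.26 Mbps.

1.26 Mbps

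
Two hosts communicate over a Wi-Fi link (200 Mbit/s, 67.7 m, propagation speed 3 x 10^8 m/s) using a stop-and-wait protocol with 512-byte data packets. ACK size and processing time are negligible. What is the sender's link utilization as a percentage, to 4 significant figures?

t_tx = L/R = 4096/200000000 = 2.048e-05 s.
t_prop = 67.7/300000000 = 2.25667e-07 s; RTT = 4.51333e-07 s.
Cycle = t_tx + RTT = 2.09313e-05 s.
Utilization = t_tx / cycle = 2.048e-05/2.09313e-05 = 97.84 %.

97.84 %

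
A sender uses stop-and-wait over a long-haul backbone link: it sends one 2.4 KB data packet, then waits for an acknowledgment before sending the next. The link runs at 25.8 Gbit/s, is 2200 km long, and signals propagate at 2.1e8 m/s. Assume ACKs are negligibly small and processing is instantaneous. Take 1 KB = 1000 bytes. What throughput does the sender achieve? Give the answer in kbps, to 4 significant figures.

916.3 kbps

t_tx = L/R = 19200/25800000000 = 7.44186e-07 s.
t_prop = 2200000/210000000 = 0.0104762 s; RTT = 0.0209524 s.
Cycle = t_tx + RTT = 0.0209531 s.
Throughput = L / cycle = 19200 / 0.0209531 = 916.3 kbps.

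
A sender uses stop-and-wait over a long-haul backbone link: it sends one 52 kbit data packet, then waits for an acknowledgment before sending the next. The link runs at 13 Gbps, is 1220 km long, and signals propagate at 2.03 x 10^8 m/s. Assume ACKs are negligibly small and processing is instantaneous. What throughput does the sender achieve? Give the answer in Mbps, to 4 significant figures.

t_tx = L/R = 52000/13000000000 = 4e-06 s.
t_prop = 1220000/2.03e+08 = 0.00600985 s; RTT = 0.0120197 s.
Cycle = t_tx + RTT = 0.0120237 s.
Throughput = L / cycle = 52000 / 0.0120237 = 4.325 Mbps.

4.325 Mbps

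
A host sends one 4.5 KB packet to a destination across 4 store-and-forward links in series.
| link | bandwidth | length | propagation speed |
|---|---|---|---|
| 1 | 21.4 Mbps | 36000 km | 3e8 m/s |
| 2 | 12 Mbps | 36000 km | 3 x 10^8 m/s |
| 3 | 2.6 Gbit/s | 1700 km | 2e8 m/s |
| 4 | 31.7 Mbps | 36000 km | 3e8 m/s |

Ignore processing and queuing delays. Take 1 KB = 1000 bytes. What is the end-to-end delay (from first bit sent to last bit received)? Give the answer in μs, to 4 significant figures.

374300 μs

L = 36000 bits.
Transmission delays (L/R per hop): 1682.24, 3000, 13.8462, 1135.65 μs; sum = 5831.74 μs.
Propagation delays (d/s per hop): 120000, 120000, 8500, 120000 μs; sum = 368500 μs.
End-to-end = 374300 μs.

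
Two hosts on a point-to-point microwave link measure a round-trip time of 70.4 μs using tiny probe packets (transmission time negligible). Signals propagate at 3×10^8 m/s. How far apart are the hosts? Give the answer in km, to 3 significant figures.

10.6 km

One-way propagation = RTT/2 = 35.2 μs.
d = s × t = 300000000 × 3.52e-05 = 10.6 km.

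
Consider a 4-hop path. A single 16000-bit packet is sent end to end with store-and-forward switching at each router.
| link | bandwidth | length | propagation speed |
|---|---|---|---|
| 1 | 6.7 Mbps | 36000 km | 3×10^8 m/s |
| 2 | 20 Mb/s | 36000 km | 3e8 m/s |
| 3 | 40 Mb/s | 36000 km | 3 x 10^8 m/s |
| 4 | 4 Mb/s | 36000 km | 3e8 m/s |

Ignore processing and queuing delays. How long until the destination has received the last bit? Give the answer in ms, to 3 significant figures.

488 ms

Transmission delays (L/R per hop): 2.38806, 0.8, 0.4, 4 ms; sum = 7.58806 ms.
Propagation delays (d/s per hop): 120, 120, 120, 120 ms; sum = 480 ms.
End-to-end = 488 ms.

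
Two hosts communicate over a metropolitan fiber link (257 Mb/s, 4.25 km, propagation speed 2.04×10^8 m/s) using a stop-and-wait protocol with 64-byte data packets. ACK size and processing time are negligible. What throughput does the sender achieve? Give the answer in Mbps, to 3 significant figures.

t_tx = L/R = 512/257000000 = 1.99222e-06 s.
t_prop = 4250/204000000 = 2.08333e-05 s; RTT = 4.16667e-05 s.
Cycle = t_tx + RTT = 4.36589e-05 s.
Throughput = L / cycle = 512 / 4.36589e-05 = 11.7 Mbps.

11.7 Mbps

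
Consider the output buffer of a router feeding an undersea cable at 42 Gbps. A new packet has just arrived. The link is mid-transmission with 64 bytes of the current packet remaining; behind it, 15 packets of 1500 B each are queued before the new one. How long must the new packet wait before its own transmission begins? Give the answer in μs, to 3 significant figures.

4.30 μs

Each queued packet: L/R = 12000/42000000000 = 0.285714 μs.
15 queued → 4.28571 μs.
Plus remaining 512 bits of current packet: 0.0121905 μs.
Queuing delay = 4.30 μs.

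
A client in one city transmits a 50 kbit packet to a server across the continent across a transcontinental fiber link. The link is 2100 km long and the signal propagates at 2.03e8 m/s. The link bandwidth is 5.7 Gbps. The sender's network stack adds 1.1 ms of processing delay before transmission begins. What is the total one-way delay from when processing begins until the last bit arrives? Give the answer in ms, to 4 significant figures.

11.45 ms

L = 50000 bits.
Transmission delay = L/R = 50000 / 5700000000 = 0.00877193 ms.
Propagation delay = d/s = 2100000 m / 2.03e+08 m/s = 10.3448 ms.
Plus processing delay 1.1 ms = 1.1 ms.
Total = 11.45 ms.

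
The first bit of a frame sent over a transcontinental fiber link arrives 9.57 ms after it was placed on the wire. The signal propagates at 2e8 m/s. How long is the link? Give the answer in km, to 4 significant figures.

d = s × t_prop = 200000000 × 0.00957 = 1914 km.

1914 km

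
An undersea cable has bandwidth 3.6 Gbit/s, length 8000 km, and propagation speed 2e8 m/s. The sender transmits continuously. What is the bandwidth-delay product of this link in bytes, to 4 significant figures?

18000000 bytes

Propagation delay = 8000000 / 200000000 = 0.04 s.
BDP = R × t_prop = 3600000000 × 0.04 = 144000000 bits.
In bytes: 144000000/8 = 18000000 bytes.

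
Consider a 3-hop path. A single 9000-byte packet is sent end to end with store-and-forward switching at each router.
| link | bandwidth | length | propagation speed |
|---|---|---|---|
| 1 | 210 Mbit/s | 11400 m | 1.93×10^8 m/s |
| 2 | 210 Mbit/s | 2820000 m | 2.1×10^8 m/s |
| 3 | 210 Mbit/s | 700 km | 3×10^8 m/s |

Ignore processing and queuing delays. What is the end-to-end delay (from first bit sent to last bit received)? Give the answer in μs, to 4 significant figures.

16850 μs

L = 9000 × 8 = 72000 bits.
Transmission delay per hop = L/R = 72000/210000000 = 342.857 μs; 3 hops → 1028.57 μs.
Propagation delays (d/s per hop): 59.0674, 13428.6, 2333.33 μs; sum = 15821 μs.
End-to-end = 16850 μs.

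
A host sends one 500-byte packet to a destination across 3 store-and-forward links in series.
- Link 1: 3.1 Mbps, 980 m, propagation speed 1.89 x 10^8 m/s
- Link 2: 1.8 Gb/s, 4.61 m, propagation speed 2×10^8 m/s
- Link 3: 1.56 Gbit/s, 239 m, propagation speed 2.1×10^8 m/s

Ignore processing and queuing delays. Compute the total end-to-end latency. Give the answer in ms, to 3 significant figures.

L = 500 × 8 = 4000 bits.
Transmission delays (L/R per hop): 1.29032, 0.00222222, 0.0025641 ms; sum = 1.29511 ms.
Propagation delays (d/s per hop): 0.00518519, 2.305e-05, 0.0011381 ms; sum = 0.00634633 ms.
End-to-end = 1.30 ms.

1.30 ms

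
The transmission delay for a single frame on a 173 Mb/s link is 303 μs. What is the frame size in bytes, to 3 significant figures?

L = R × t_tx = 173000000 b/s × 0.000303 s = 52419 bits.
In bytes: 52419 / 8 = 6550 bytes.

6550 bytes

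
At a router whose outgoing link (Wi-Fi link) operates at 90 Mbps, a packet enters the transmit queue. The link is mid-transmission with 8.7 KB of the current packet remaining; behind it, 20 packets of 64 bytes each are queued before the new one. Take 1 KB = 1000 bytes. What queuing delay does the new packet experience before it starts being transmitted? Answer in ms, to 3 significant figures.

0.887 ms

Each queued packet: L/R = 512/90000000 = 0.00568889 ms.
20 queued → 0.113778 ms.
Plus remaining 69600 bits of current packet: 0.773333 ms.
Queuing delay = 0.887 ms.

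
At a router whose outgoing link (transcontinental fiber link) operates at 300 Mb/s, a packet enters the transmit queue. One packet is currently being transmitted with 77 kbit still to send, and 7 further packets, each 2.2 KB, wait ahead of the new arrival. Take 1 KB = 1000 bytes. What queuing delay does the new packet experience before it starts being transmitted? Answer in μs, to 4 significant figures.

667.3 μs

Each queued packet: L/R = 17600/300000000 = 58.6667 μs.
7 queued → 410.667 μs.
Plus remaining 77000 bits of current packet: 256.667 μs.
Queuing delay = 667.3 μs.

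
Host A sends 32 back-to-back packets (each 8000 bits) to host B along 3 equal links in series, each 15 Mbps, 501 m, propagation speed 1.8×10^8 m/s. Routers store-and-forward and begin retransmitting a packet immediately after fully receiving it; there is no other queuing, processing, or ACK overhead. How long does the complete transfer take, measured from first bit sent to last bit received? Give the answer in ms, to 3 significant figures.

Per-hop transmission t_tx = L/R = 8000/15000000 = 0.533333 ms.
Per-hop propagation t_prop = 501/180000000 = 0.00278333 ms.
Pipeline fill: first packet needs 3·t_tx to clear all hops; remaining 31 packets each add one t_tx.
Total = (3+32-1)·t_tx + 3·t_prop = 34·0.533333 + 3·0.00278333 = 18.1 ms.

18.1 ms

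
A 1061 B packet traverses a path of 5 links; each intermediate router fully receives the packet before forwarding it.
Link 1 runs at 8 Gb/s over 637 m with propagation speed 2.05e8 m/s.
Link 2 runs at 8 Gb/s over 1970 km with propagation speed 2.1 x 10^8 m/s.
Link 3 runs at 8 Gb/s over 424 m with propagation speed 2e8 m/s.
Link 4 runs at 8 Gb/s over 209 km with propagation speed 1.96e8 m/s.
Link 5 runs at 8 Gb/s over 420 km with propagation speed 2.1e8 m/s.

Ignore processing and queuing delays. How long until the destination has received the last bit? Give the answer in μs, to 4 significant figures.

L = 1061 × 8 = 8488 bits.
Transmission delay per hop = L/R = 8488/8000000000 = 1.061 μs; 5 hops → 5.305 μs.
Propagation delays (d/s per hop): 3.10732, 9380.95, 2.12, 1066.33, 2000 μs; sum = 12452.5 μs.
End-to-end = 12460 μs.

12460 μs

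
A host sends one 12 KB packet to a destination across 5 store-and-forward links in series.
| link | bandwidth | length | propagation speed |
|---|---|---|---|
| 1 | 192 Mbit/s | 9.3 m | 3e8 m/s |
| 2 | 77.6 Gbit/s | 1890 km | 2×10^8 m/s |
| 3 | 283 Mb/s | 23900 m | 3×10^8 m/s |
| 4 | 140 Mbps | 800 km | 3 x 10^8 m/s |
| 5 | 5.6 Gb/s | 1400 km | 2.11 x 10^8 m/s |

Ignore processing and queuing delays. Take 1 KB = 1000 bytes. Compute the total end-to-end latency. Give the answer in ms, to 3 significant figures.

20.4 ms

L = 96000 bits.
Transmission delays (L/R per hop): 0.5, 0.00123711, 0.339223, 0.685714, 0.0171429 ms; sum = 1.54332 ms.
Propagation delays (d/s per hop): 3.1e-05, 9.45, 0.0796667, 2.66667, 6.63507 ms; sum = 18.8314 ms.
End-to-end = 20.4 ms.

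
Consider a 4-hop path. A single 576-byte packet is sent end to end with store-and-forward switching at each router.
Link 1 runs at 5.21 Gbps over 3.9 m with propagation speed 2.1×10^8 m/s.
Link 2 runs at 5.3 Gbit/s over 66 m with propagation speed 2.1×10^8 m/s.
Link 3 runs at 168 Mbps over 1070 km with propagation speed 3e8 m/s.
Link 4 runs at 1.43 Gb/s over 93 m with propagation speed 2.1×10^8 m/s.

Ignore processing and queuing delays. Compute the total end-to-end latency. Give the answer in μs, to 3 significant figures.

L = 576 × 8 = 4608 bits.
Transmission delays (L/R per hop): 0.884453, 0.869434, 27.4286, 3.22238 μs; sum = 32.4048 μs.
Propagation delays (d/s per hop): 0.0185714, 0.314286, 3566.67, 0.442857 μs; sum = 3567.44 μs.
End-to-end = 3600 μs.

3600 μs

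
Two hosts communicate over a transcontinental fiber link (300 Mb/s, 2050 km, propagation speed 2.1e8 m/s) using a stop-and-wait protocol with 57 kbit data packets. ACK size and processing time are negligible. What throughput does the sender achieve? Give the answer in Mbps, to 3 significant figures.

t_tx = L/R = 57000/300000000 = 0.00019 s.
t_prop = 2050000/210000000 = 0.0097619 s; RTT = 0.0195238 s.
Cycle = t_tx + RTT = 0.0197138 s.
Throughput = L / cycle = 57000 / 0.0197138 = 2.89 Mbps.

2.89 Mbps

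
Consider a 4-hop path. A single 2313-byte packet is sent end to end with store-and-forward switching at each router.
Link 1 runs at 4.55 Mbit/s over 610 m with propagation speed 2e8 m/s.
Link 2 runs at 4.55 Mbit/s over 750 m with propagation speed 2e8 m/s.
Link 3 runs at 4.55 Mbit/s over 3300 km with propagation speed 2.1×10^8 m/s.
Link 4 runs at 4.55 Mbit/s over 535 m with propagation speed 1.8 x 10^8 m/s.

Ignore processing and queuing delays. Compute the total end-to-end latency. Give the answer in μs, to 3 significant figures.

L = 2313 × 8 = 18504 bits.
Transmission delay per hop = L/R = 18504/4550000 = 4066.81 μs; 4 hops → 16267.3 μs.
Propagation delays (d/s per hop): 3.05, 3.75, 15714.3, 2.97222 μs; sum = 15724.1 μs.
End-to-end = 32000 μs.

32000 μs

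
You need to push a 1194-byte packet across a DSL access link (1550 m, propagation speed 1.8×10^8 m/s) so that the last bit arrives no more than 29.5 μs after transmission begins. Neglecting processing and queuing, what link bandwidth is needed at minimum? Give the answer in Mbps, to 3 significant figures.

457 Mbps

L = 9552 bits.
Propagation delay = 1550 / 180000000 = 8.61111 μs.
Transmission budget = 29.5 − 8.61111 = 20.8889 μs.
R ≥ L / t_tx = 9552 bits / 2.08889e-05 s = 457 Mbps.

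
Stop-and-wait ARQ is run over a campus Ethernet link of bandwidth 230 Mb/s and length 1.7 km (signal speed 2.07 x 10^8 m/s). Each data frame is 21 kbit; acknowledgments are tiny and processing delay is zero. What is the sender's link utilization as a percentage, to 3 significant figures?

84.8 %

t_tx = L/R = 21000/230000000 = 9.13043e-05 s.
t_prop = 1700/2.07e+08 = 8.21256e-06 s; RTT = 1.64251e-05 s.
Cycle = t_tx + RTT = 0.000107729 s.
Utilization = t_tx / cycle = 9.13043e-05/0.000107729 = 84.8 %.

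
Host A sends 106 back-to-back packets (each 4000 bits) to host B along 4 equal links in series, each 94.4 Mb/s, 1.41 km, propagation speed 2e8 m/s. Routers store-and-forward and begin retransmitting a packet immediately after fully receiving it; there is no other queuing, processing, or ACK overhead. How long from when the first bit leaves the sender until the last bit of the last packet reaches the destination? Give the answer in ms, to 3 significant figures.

4.65 ms

Per-hop transmission t_tx = L/R = 4000/94400000 = 0.0423729 ms.
Per-hop propagation t_prop = 1410/200000000 = 0.00705 ms.
Pipeline fill: first packet needs 4·t_tx to clear all hops; remaining 105 packets each add one t_tx.
Total = (4+106-1)·t_tx + 4·t_prop = 109·0.0423729 + 4·0.00705 = 4.65 ms.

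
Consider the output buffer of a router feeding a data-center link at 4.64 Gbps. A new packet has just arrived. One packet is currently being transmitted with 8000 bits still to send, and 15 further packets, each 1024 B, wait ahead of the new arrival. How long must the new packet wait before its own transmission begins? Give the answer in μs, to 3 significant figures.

Each queued packet: L/R = 8192/4640000000 = 1.76552 μs.
15 queued → 26.4828 μs.
Plus remaining 8000 bits of current packet: 1.72414 μs.
Queuing delay = 28.2 μs.

28.2 μs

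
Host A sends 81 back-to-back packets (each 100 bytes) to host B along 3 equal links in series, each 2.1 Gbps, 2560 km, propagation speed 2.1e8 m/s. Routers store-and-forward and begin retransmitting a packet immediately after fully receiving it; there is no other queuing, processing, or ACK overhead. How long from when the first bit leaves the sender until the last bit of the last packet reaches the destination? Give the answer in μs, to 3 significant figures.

36600 μs

Per-hop transmission t_tx = L/R = 800/2100000000 = 0.380952 μs.
Per-hop propagation t_prop = 2560000/210000000 = 12190.5 μs.
Pipeline fill: first packet needs 3·t_tx to clear all hops; remaining 80 packets each add one t_tx.
Total = (3+81-1)·t_tx + 3·t_prop = 83·0.380952 + 3·12190.5 = 36600 μs.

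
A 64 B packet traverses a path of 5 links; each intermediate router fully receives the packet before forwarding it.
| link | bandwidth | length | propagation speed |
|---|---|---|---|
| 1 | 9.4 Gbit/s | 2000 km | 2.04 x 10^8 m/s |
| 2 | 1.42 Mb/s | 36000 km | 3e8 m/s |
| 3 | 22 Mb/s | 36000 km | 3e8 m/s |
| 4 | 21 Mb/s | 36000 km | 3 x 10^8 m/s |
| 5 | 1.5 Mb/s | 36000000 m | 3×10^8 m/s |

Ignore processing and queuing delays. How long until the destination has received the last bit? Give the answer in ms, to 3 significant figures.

491 ms

L = 64 × 8 = 512 bits.
Transmission delays (L/R per hop): 5.44681e-05, 0.360563, 0.0232727, 0.024381, 0.341333 ms; sum = 0.749605 ms.
Propagation delays (d/s per hop): 9.80392, 120, 120, 120, 120 ms; sum = 489.804 ms.
End-to-end = 491 ms.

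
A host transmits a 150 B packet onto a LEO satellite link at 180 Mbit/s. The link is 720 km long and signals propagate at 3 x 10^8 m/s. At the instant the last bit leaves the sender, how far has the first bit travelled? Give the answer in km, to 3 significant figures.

t_tx = L/R = 1200/180000000 = 6.66667e-06 s.
Distance = s × t_tx = 300000000 × 6.66667e-06 = 2.00 km.

2.00 km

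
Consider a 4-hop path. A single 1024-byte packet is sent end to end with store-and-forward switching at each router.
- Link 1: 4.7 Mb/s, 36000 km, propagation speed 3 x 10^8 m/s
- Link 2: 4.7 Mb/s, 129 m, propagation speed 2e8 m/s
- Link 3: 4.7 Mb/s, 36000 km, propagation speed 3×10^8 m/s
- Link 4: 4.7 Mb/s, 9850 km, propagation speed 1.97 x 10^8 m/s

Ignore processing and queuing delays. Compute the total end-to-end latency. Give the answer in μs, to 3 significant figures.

297000 μs

L = 1024 × 8 = 8192 bits.
Transmission delay per hop = L/R = 8192/4700000 = 1742.98 μs; 4 hops → 6971.91 μs.
Propagation delays (d/s per hop): 120000, 0.645, 120000, 50000 μs; sum = 290001 μs.
End-to-end = 297000 μs.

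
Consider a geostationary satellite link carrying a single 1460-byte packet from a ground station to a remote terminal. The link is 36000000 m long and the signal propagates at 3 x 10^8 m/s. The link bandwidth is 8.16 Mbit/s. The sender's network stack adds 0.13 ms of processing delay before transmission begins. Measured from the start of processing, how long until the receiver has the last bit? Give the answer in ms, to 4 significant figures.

121.6 ms

L = 1460 × 8 = 11680 bits.
Transmission delay = L/R = 11680 / 8160000 = 1.43137 ms.
Propagation delay = d/s = 36000000 m / 300000000 m/s = 120 ms.
Plus processing delay 0.13 ms = 0.13 ms.
Total = 121.6 ms.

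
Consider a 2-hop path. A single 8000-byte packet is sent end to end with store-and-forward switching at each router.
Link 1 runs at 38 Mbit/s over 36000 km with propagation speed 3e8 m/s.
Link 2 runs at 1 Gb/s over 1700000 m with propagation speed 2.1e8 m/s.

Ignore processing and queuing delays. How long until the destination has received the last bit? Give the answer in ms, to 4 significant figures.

L = 8000 × 8 = 64000 bits.
Transmission delays (L/R per hop): 1.68421, 0.064 ms; sum = 1.74821 ms.
Propagation delays (d/s per hop): 120, 8.09524 ms; sum = 128.095 ms.
End-to-end = 129.8 ms.

129.8 ms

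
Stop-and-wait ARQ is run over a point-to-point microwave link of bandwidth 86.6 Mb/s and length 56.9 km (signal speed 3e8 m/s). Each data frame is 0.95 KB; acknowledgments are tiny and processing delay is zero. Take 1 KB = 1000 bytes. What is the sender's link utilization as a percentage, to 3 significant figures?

t_tx = L/R = 7600/86600000 = 8.77598e-05 s.
t_prop = 56900/300000000 = 0.000189667 s; RTT = 0.000379333 s.
Cycle = t_tx + RTT = 0.000467093 s.
Utilization = t_tx / cycle = 8.77598e-05/0.000467093 = 18.8 %.

18.8 %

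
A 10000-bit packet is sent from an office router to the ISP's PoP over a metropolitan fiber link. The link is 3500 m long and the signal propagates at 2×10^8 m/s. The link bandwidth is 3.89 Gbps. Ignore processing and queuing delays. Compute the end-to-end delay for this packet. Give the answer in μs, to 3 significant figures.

Transmission delay = L/R = 10000 / 3890000000 = 2.57069 μs.
Propagation delay = d/s = 3500 m / 200000000 m/s = 17.5 μs.
Total = 20.1 μs.

20.1 μs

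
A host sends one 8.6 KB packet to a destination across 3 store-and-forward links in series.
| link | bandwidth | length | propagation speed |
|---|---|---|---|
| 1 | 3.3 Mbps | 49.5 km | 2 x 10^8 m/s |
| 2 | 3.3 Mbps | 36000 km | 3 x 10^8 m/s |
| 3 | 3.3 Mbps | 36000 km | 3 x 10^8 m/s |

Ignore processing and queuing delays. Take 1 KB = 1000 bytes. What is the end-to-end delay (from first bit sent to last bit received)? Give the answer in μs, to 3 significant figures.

303000 μs

L = 68800 bits.
Transmission delay per hop = L/R = 68800/3300000 = 20848.5 μs; 3 hops → 62545.5 μs.
Propagation delays (d/s per hop): 247.5, 120000, 120000 μs; sum = 240248 μs.
End-to-end = 303000 μs.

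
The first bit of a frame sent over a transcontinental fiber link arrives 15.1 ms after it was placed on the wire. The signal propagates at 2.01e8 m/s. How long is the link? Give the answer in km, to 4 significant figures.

3035 km

d = s × t_prop = 2.01e+08 × 0.0151 = 3035 km.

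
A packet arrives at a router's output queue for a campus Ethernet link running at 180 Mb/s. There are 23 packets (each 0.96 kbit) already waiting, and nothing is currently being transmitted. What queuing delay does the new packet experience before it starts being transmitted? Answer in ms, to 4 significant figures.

0.1227 ms

Each queued packet: L/R = 960/180000000 = 0.00533333 ms.
23 queued → 0.122667 ms.
Queuing delay = 0.1227 ms.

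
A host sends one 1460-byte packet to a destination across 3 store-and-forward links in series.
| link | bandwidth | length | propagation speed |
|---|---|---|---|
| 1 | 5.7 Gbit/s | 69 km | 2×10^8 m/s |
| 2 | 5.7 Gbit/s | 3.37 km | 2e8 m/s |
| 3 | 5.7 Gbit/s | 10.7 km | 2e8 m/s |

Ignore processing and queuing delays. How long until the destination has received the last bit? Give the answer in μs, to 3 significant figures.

421 μs

L = 1460 × 8 = 11680 bits.
Transmission delay per hop = L/R = 11680/5700000000 = 2.04912 μs; 3 hops → 6.14737 μs.
Propagation delays (d/s per hop): 345, 16.85, 53.5 μs; sum = 415.35 μs.
End-to-end = 421 μs.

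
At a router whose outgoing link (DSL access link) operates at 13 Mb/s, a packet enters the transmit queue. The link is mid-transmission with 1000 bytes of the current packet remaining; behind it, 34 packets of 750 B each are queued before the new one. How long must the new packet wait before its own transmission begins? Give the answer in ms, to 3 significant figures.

16.3 ms

Each queued packet: L/R = 6000/13000000 = 0.461538 ms.
34 queued → 15.6923 ms.
Plus remaining 8000 bits of current packet: 0.615385 ms.
Queuing delay = 16.3 ms.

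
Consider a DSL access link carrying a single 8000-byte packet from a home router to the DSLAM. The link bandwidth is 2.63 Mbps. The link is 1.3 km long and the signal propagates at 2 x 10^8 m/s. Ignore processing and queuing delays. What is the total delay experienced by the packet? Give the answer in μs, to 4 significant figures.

24340 μs

L = 8000 × 8 = 64000 bits.
Transmission delay = L/R = 64000 / 2630000 = 24334.6 μs.
Propagation delay = d/s = 1300 m / 200000000 m/s = 6.5 μs.
Total = 24340 μs.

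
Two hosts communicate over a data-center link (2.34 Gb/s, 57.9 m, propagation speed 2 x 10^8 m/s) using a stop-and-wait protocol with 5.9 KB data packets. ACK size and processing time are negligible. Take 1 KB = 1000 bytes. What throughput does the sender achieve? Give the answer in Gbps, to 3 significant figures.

t_tx = L/R = 47200/2340000000 = 2.01709e-05 s.
t_prop = 57.9/200000000 = 2.895e-07 s; RTT = 5.79e-07 s.
Cycle = t_tx + RTT = 2.07499e-05 s.
Throughput = L / cycle = 47200 / 2.07499e-05 = 2.27 Gbps.

2.27 Gbps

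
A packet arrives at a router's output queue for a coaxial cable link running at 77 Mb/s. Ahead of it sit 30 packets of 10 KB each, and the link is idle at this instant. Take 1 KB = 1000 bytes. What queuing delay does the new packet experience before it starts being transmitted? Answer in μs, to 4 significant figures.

31170 μs

Each queued packet: L/R = 80000/77000000 = 1038.96 μs.
30 queued → 31168.8 μs.
Queuing delay = 31170 μs.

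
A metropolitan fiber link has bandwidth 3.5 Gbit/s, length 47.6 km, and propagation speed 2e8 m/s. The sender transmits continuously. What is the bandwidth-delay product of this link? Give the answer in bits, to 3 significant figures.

833000 bits

Propagation delay = 47600 / 200000000 = 0.000238 s.
BDP = R × t_prop = 3500000000 × 0.000238 = 833000 bits.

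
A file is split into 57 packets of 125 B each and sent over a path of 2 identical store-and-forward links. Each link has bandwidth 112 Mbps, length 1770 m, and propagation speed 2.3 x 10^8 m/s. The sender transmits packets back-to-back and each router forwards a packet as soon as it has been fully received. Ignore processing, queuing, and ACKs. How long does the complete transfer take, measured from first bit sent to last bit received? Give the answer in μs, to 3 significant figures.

Per-hop transmission t_tx = L/R = 1000/112000000 = 8.92857 μs.
Per-hop propagation t_prop = 1770/2.3e+08 = 7.69565 μs.
Pipeline fill: first packet needs 2·t_tx to clear all hops; remaining 56 packets each add one t_tx.
Total = (2+57-1)·t_tx + 2·t_prop = 58·8.92857 + 2·7.69565 = 533 μs.

533 μs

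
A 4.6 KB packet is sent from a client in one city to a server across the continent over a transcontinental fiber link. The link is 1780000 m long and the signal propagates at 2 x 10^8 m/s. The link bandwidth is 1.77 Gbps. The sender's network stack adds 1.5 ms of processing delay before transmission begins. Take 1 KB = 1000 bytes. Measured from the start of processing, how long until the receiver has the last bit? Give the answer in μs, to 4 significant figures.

L = 36800 bits.
Transmission delay = L/R = 36800 / 1770000000 = 20.791 μs.
Propagation delay = d/s = 1780000 m / 200000000 m/s = 8900 μs.
Plus processing delay 1.5 ms = 1500 μs.
Total = 10420 μs.

10420 μs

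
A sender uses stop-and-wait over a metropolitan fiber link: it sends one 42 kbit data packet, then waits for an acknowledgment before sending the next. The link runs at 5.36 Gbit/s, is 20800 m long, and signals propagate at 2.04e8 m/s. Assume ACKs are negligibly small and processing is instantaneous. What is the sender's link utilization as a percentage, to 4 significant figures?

3.700 %

t_tx = L/R = 42000/5360000000 = 7.83582e-06 s.
t_prop = 20800/204000000 = 0.000101961 s; RTT = 0.000203922 s.
Cycle = t_tx + RTT = 0.000211757 s.
Utilization = t_tx / cycle = 7.83582e-06/0.000211757 = 3.700 %.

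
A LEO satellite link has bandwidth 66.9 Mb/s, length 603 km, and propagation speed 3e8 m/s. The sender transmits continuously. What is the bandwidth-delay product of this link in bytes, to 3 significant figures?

16800 bytes

Propagation delay = 603000 / 300000000 = 0.00201 s.
BDP = R × t_prop = 6.69e+07 × 0.00201 = 134469 bits.
In bytes: 134469/8 = 16800 bytes.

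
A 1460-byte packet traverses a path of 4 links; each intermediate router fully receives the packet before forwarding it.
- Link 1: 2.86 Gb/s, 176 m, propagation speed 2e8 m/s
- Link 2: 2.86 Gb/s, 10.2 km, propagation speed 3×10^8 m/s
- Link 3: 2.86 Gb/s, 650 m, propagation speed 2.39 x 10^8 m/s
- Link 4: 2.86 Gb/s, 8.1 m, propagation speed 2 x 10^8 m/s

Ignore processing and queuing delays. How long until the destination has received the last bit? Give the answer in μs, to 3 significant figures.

L = 1460 × 8 = 11680 bits.
Transmission delay per hop = L/R = 11680/2860000000 = 4.08392 μs; 4 hops → 16.3357 μs.
Propagation delays (d/s per hop): 0.88, 34, 2.71967, 0.0405 μs; sum = 37.6402 μs.
End-to-end = 54.0 μs.

54.0 μs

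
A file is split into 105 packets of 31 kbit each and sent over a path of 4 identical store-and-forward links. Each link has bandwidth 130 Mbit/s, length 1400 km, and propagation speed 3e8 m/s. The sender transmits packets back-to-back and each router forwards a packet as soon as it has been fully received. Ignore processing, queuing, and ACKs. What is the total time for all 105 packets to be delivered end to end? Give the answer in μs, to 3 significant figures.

Per-hop transmission t_tx = L/R = 31000/130000000 = 238.462 μs.
Per-hop propagation t_prop = 1400000/300000000 = 4666.67 μs.
Pipeline fill: first packet needs 4·t_tx to clear all hops; remaining 104 packets each add one t_tx.
Total = (4+105-1)·t_tx + 4·t_prop = 108·238.462 + 4·4666.67 = 44400 μs.

44400 μs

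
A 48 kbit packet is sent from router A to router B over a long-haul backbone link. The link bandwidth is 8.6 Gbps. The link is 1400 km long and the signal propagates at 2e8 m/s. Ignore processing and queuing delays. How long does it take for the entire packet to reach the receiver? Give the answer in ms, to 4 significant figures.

7.006 ms

L = 48000 bits.
Transmission delay = L/R = 48000 / 8600000000 = 0.0055814 ms.
Propagation delay = d/s = 1400000 m / 200000000 m/s = 7 ms.
Total = 7.006 ms.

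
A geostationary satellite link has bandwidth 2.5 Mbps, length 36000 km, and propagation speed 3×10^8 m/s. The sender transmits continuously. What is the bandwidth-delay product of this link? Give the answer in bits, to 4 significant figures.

300000 bits

Propagation delay = 36000000 / 300000000 = 0.12 s.
BDP = R × t_prop = 2500000 × 0.12 = 300000 bits.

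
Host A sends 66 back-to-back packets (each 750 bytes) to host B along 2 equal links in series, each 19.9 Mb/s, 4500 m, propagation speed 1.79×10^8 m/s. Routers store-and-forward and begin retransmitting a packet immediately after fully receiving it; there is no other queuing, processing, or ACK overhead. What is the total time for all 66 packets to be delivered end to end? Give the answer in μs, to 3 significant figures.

Per-hop transmission t_tx = L/R = 6000/19900000 = 301.508 μs.
Per-hop propagation t_prop = 4500/179000000 = 25.1397 μs.
Pipeline fill: first packet needs 2·t_tx to clear all hops; remaining 65 packets each add one t_tx.
Total = (2+66-1)·t_tx + 2·t_prop = 67·301.508 + 2·25.1397 = 20300 μs.

20300 μs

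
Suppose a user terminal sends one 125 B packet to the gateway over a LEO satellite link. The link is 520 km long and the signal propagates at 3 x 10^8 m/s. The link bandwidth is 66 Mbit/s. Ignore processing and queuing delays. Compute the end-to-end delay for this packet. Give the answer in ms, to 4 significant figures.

L = 125 × 8 = 1000 bits.
Transmission delay = L/R = 1000 / 66000000 = 0.0151515 ms.
Propagation delay = d/s = 520000 m / 300000000 m/s = 1.73333 ms.
Total = 1.748 ms.

1.748 ms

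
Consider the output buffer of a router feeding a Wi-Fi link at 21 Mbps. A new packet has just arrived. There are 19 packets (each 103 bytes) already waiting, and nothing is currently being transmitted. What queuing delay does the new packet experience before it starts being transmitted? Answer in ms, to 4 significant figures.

0.7455 ms

Each queued packet: L/R = 824/21000000 = 0.0392381 ms.
19 queued → 0.745524 ms.
Queuing delay = 0.7455 ms.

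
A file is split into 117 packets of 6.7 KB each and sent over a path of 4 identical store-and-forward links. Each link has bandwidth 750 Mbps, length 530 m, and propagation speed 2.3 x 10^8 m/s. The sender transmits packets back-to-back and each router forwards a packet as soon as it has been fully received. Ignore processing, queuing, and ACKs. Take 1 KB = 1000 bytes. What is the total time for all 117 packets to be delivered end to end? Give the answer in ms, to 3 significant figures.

Per-hop transmission t_tx = L/R = 53600/750000000 = 0.0714667 ms.
Per-hop propagation t_prop = 530/2.3e+08 = 0.00230435 ms.
Pipeline fill: first packet needs 4·t_tx to clear all hops; remaining 116 packets each add one t_tx.
Total = (4+117-1)·t_tx + 4·t_prop = 120·0.0714667 + 4·0.00230435 = 8.59 ms.

8.59 ms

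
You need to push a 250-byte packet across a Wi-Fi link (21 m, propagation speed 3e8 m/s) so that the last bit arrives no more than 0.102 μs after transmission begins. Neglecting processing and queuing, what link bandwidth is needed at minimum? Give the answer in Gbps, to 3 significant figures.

L = 2000 bits.
Propagation delay = 21 / 300000000 = 0.07 μs.
Transmission budget = 0.102 − 0.07 = 0.032 μs.
R ≥ L / t_tx = 2000 bits / 3.2e-08 s = 62.5 Gbps.

62.5 Gbps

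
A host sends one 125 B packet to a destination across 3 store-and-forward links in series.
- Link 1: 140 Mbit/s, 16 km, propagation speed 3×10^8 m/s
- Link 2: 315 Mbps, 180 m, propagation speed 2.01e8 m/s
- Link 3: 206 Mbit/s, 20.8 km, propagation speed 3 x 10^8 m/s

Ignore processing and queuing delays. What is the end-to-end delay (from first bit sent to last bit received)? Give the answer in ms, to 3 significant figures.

L = 125 × 8 = 1000 bits.
Transmission delays (L/R per hop): 0.00714286, 0.0031746, 0.00485437 ms; sum = 0.0151718 ms.
Propagation delays (d/s per hop): 0.0533333, 0.000895522, 0.0693333 ms; sum = 0.123562 ms.
End-to-end = 0.139 ms.

0.139 ms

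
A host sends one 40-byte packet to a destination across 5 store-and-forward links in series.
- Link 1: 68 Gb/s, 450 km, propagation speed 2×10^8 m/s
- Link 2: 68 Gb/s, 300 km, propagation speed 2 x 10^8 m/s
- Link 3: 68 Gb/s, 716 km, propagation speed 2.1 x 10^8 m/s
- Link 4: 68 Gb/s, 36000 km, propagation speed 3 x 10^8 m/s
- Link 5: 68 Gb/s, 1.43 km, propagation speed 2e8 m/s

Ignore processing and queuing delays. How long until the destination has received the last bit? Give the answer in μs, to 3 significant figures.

L = 40 × 8 = 320 bits.
Transmission delay per hop = L/R = 320/68000000000 = 0.00470588 μs; 5 hops → 0.0235294 μs.
Propagation delays (d/s per hop): 2250, 1500, 3409.52, 120000, 7.15 μs; sum = 127167 μs.
End-to-end = 127000 μs.

127000 μs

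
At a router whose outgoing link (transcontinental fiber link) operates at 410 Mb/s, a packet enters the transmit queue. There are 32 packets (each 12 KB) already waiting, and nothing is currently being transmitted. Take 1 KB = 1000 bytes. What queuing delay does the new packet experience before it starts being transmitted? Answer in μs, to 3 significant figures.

Each queued packet: L/R = 96000/410000000 = 234.146 μs.
32 queued → 7492.68 μs.
Queuing delay = 7490 μs.

7490 μs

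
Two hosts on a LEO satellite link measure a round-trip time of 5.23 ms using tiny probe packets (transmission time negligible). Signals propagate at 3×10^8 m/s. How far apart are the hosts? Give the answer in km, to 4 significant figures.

784.5 km

One-way propagation = RTT/2 = 2.615 ms.
d = s × t = 300000000 × 0.002615 = 784.5 km.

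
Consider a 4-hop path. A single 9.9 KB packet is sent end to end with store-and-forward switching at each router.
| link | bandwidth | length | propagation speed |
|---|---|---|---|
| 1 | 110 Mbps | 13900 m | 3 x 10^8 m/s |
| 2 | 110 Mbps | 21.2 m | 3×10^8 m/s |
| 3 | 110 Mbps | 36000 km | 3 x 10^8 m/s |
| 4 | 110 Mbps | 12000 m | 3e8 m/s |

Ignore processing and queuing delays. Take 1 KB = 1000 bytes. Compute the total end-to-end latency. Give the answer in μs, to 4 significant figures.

123000 μs

L = 79200 bits.
Transmission delay per hop = L/R = 79200/110000000 = 720 μs; 4 hops → 2880 μs.
Propagation delays (d/s per hop): 46.3333, 0.0706667, 120000, 40 μs; sum = 120086 μs.
End-to-end = 123000 μs.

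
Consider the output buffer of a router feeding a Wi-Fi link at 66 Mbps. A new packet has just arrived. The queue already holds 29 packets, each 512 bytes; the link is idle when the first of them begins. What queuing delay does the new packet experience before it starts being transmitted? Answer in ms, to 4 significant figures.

Each queued packet: L/R = 4096/66000000 = 0.0620606 ms.
29 queued → 1.79976 ms.
Queuing delay = 1.800 ms.

1.800 ms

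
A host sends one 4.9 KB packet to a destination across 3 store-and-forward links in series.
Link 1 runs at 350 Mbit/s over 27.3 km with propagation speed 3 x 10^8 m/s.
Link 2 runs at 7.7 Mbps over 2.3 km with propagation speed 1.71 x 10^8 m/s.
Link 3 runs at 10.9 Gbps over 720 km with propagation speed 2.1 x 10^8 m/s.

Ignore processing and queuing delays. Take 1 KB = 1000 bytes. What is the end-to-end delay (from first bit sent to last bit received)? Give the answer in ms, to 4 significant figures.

8.740 ms

L = 39200 bits.
Transmission delays (L/R per hop): 0.112, 5.09091, 0.00359633 ms; sum = 5.20651 ms.
Propagation delays (d/s per hop): 0.091, 0.0134503, 3.42857 ms; sum = 3.53302 ms.
End-to-end = 8.740 ms.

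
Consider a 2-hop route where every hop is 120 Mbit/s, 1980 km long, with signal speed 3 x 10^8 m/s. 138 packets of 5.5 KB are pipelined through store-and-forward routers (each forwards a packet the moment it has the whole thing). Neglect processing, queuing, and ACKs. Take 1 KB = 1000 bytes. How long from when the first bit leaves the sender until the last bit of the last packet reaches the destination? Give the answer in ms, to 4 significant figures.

64.17 ms

Per-hop transmission t_tx = L/R = 44000/120000000 = 0.366667 ms.
Per-hop propagation t_prop = 1980000/300000000 = 6.6 ms.
Pipeline fill: first packet needs 2·t_tx to clear all hops; remaining 137 packets each add one t_tx.
Total = (2+138-1)·t_tx + 2·t_prop = 139·0.366667 + 2·6.6 = 64.17 ms.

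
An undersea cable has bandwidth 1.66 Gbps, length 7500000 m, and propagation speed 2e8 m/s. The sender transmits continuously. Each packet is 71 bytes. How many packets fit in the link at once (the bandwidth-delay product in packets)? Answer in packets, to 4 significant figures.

109600 packets

Propagation delay = 7500000 / 200000000 = 0.0375 s.
BDP = R × t_prop = 1660000000 × 0.0375 = 62250000 bits.
In packets of 568 bits: 109600 packets.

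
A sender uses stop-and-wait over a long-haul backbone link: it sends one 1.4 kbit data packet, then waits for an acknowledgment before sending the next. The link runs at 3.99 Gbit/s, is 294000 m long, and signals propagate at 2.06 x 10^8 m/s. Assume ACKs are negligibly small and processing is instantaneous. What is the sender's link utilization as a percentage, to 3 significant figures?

0.0123 %

t_tx = L/R = 1400/3990000000 = 3.50877e-07 s.
t_prop = 294000/206000000 = 0.00142718 s; RTT = 0.00285437 s.
Cycle = t_tx + RTT = 0.00285472 s.
Utilization = t_tx / cycle = 3.50877e-07/0.00285472 = 0.0123 %.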